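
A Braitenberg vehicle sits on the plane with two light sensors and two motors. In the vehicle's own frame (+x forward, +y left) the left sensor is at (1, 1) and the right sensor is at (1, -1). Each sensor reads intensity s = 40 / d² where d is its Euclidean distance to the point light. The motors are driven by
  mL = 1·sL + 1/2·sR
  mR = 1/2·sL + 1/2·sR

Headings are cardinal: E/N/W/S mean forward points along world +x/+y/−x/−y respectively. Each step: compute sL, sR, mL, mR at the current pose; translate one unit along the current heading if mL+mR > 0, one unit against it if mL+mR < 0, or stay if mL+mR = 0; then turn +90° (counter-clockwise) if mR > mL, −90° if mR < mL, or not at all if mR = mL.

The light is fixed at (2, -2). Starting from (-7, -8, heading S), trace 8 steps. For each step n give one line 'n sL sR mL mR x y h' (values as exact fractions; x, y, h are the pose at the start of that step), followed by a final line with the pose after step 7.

n=0: pose=(-7,-8,S); sL=40/113, sR=40/149; mL=8220/16837, mR=5240/16837; mL+mR=13460/16837 → advance +1; mR−mL=-20/113 → turn -1·90°
n=1: pose=(-7,-9,W); sL=10/41, sR=5/17; mL=545/1394, mR=375/1394; mL+mR=460/697 → advance +1; mR−mL=-5/41 → turn -1·90°
n=2: pose=(-8,-9,N); sL=40/157, sR=40/117; mL=7820/18369, mR=5480/18369; mL+mR=13300/18369 → advance +1; mR−mL=-20/157 → turn -1·90°
n=3: pose=(-8,-8,E); sL=20/53, sR=4/13; mL=366/689, mR=236/689; mL+mR=602/689 → advance +1; mR−mL=-10/53 → turn -1·90°
n=4: pose=(-7,-8,S); sL=40/113, sR=40/149; mL=8220/16837, mR=5240/16837; mL+mR=13460/16837 → advance +1; mR−mL=-20/113 → turn -1·90°
n=5: pose=(-7,-9,W); sL=10/41, sR=5/17; mL=545/1394, mR=375/1394; mL+mR=460/697 → advance +1; mR−mL=-5/41 → turn -1·90°
n=6: pose=(-8,-9,N); sL=40/157, sR=40/117; mL=7820/18369, mR=5480/18369; mL+mR=13300/18369 → advance +1; mR−mL=-20/157 → turn -1·90°
n=7: pose=(-8,-8,E); sL=20/53, sR=4/13; mL=366/689, mR=236/689; mL+mR=602/689 → advance +1; mR−mL=-10/53 → turn -1·90°

0 40/113 40/149 8220/16837 5240/16837 -7 -8 S
1 10/41 5/17 545/1394 375/1394 -7 -9 W
2 40/157 40/117 7820/18369 5480/18369 -8 -9 N
3 20/53 4/13 366/689 236/689 -8 -8 E
4 40/113 40/149 8220/16837 5240/16837 -7 -8 S
5 10/41 5/17 545/1394 375/1394 -7 -9 W
6 40/157 40/117 7820/18369 5480/18369 -8 -9 N
7 20/53 4/13 366/689 236/689 -8 -8 E
final -7 -8 S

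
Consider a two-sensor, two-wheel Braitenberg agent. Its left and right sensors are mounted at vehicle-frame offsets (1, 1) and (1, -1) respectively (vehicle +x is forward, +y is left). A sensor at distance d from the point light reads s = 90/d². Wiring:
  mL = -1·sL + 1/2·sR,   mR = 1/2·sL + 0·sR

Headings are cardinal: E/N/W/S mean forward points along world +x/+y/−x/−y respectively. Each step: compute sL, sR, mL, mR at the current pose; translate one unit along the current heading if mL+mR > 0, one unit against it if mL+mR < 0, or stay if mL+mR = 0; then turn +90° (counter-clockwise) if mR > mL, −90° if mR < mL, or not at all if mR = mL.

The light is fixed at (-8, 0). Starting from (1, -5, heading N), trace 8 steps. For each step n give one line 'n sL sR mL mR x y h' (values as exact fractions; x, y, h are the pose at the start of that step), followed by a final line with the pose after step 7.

0 9/8 45/58 -171/232 9/16 1 -5 N
1 90/113 90/89 -2925/10057 45/113 1 -6 W
2 9/13 45/49 -297/1274 9/26 0 -6 S
3 10/13 18/29 -173/377 5/13 0 -7 E
4 5/4 9/10 -4/5 5/8 -1 -7 N
5 10/13 18/17 -53/221 5/13 -1 -8 W
6 9/13 45/53 -369/1378 9/26 -2 -8 S
7 90/113 90/149 -8325/16837 45/113 -2 -9 E
final -3 -9 N

n=0: pose=(1,-5,N); sL=9/8, sR=45/58; mL=-171/232, mR=9/16; mL+mR=-81/464 → advance -1; mR−mL=603/464 → turn +1·90°
n=1: pose=(1,-6,W); sL=90/113, sR=90/89; mL=-2925/10057, mR=45/113; mL+mR=1080/10057 → advance +1; mR−mL=6930/10057 → turn +1·90°
n=2: pose=(0,-6,S); sL=9/13, sR=45/49; mL=-297/1274, mR=9/26; mL+mR=72/637 → advance +1; mR−mL=369/637 → turn +1·90°
n=3: pose=(0,-7,E); sL=10/13, sR=18/29; mL=-173/377, mR=5/13; mL+mR=-28/377 → advance -1; mR−mL=318/377 → turn +1·90°
n=4: pose=(-1,-7,N); sL=5/4, sR=9/10; mL=-4/5, mR=5/8; mL+mR=-7/40 → advance -1; mR−mL=57/40 → turn +1·90°
n=5: pose=(-1,-8,W); sL=10/13, sR=18/17; mL=-53/221, mR=5/13; mL+mR=32/221 → advance +1; mR−mL=138/221 → turn +1·90°
n=6: pose=(-2,-8,S); sL=9/13, sR=45/53; mL=-369/1378, mR=9/26; mL+mR=54/689 → advance +1; mR−mL=423/689 → turn +1·90°
n=7: pose=(-2,-9,E); sL=90/113, sR=90/149; mL=-8325/16837, mR=45/113; mL+mR=-1620/16837 → advance -1; mR−mL=15030/16837 → turn +1·90°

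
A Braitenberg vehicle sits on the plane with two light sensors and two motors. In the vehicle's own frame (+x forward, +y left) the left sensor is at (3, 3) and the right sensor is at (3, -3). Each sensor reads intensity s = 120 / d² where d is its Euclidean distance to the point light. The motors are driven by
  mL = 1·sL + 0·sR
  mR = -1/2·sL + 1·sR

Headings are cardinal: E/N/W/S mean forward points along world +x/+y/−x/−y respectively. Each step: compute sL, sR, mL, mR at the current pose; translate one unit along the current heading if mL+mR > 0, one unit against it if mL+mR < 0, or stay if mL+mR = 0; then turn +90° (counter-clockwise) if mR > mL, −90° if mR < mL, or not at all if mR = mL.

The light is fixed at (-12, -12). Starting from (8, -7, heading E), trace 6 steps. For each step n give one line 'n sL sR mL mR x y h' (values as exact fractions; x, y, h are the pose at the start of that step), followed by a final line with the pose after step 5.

0 120/593 120/533 120/593 39180/316069 8 -7 E
1 6/29 15/41 6/29 312/1189 9 -7 S
2 24/125 120/577 24/125 8076/72125 9 -8 E
3 60/313 60/181 60/313 13350/56653 10 -8 S
4 120/661 24/125 120/661 8364/82625 10 -9 E
5 30/169 3/10 30/169 357/1690 11 -9 S
final 11 -10 E

n=0: pose=(8,-7,E); sL=120/593, sR=120/533; mL=120/593, mR=39180/316069; mL+mR=103140/316069 → advance +1; mR−mL=-24780/316069 → turn -1·90°
n=1: pose=(9,-7,S); sL=6/29, sR=15/41; mL=6/29, mR=312/1189; mL+mR=558/1189 → advance +1; mR−mL=66/1189 → turn +1·90°
n=2: pose=(9,-8,E); sL=24/125, sR=120/577; mL=24/125, mR=8076/72125; mL+mR=21924/72125 → advance +1; mR−mL=-5772/72125 → turn -1·90°
n=3: pose=(10,-8,S); sL=60/313, sR=60/181; mL=60/313, mR=13350/56653; mL+mR=24210/56653 → advance +1; mR−mL=2490/56653 → turn +1·90°
n=4: pose=(10,-9,E); sL=120/661, sR=24/125; mL=120/661, mR=8364/82625; mL+mR=23364/82625 → advance +1; mR−mL=-6636/82625 → turn -1·90°
n=5: pose=(11,-9,S); sL=30/169, sR=3/10; mL=30/169, mR=357/1690; mL+mR=657/1690 → advance +1; mR−mL=57/1690 → turn +1·90°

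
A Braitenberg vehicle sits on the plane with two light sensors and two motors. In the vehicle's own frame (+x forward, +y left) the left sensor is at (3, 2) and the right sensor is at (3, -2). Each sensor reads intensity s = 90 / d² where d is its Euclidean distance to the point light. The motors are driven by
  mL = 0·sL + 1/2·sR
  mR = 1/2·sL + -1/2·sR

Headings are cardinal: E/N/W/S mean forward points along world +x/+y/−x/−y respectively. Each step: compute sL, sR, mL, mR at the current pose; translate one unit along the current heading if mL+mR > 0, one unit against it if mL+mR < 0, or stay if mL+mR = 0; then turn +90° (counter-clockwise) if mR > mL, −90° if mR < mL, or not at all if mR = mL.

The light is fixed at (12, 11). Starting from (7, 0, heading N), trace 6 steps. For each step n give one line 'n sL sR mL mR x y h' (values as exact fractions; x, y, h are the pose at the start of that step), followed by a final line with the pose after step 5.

0 90/113 90/73 45/73 -1800/8249 7 0 N
1 45/34 45/74 45/148 225/629 7 1 E
2 18/17 90/53 45/53 -288/901 8 1 N
3 9/5 45/61 45/122 162/305 8 2 E
4 90/61 90/37 45/37 -1080/2257 9 2 N
5 5/2 9/10 9/20 4/5 9 3 E
final 10 3 N

n=0: pose=(7,0,N); sL=90/113, sR=90/73; mL=45/73, mR=-1800/8249; mL+mR=45/113 → advance +1; mR−mL=-6885/8249 → turn -1·90°
n=1: pose=(7,1,E); sL=45/34, sR=45/74; mL=45/148, mR=225/629; mL+mR=45/68 → advance +1; mR−mL=135/2516 → turn +1·90°
n=2: pose=(8,1,N); sL=18/17, sR=90/53; mL=45/53, mR=-288/901; mL+mR=9/17 → advance +1; mR−mL=-1053/901 → turn -1·90°
n=3: pose=(8,2,E); sL=9/5, sR=45/61; mL=45/122, mR=162/305; mL+mR=9/10 → advance +1; mR−mL=99/610 → turn +1·90°
n=4: pose=(9,2,N); sL=90/61, sR=90/37; mL=45/37, mR=-1080/2257; mL+mR=45/61 → advance +1; mR−mL=-3825/2257 → turn -1·90°
n=5: pose=(9,3,E); sL=5/2, sR=9/10; mL=9/20, mR=4/5; mL+mR=5/4 → advance +1; mR−mL=7/20 → turn +1·90°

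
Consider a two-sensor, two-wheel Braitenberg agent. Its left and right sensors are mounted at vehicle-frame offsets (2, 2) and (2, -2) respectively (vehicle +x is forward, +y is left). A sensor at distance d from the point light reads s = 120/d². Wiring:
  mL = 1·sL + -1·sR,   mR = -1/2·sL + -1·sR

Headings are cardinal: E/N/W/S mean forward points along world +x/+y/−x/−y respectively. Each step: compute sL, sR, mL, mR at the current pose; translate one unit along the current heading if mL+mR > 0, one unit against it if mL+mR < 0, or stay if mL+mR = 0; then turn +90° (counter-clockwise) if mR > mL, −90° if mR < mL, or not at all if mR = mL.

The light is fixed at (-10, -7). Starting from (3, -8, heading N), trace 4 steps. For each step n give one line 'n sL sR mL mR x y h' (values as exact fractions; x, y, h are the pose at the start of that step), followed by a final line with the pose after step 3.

0 60/61 60/113 3120/6893 -7050/6893 3 -8 N
1 8/15 120/241 128/3615 -2764/3615 3 -9 E
2 30/53 30/29 -720/1537 -2025/1537 2 -9 S
3 120/109 120/101 -960/11009 -19140/11009 2 -8 W
final 3 -8 N

n=0: pose=(3,-8,N); sL=60/61, sR=60/113; mL=3120/6893, mR=-7050/6893; mL+mR=-3930/6893 → advance -1; mR−mL=-90/61 → turn -1·90°
n=1: pose=(3,-9,E); sL=8/15, sR=120/241; mL=128/3615, mR=-2764/3615; mL+mR=-2636/3615 → advance -1; mR−mL=-4/5 → turn -1·90°
n=2: pose=(2,-9,S); sL=30/53, sR=30/29; mL=-720/1537, mR=-2025/1537; mL+mR=-2745/1537 → advance -1; mR−mL=-45/53 → turn -1·90°
n=3: pose=(2,-8,W); sL=120/109, sR=120/101; mL=-960/11009, mR=-19140/11009; mL+mR=-20100/11009 → advance -1; mR−mL=-180/109 → turn -1·90°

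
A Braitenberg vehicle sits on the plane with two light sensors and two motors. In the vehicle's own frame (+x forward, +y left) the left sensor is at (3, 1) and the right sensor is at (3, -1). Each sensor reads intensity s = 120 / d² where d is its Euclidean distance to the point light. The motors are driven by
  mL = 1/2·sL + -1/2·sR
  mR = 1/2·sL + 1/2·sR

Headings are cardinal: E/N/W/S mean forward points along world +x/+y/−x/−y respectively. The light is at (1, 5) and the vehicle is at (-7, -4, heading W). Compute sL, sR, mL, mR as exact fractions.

120/221 24/37 -432/8177 4872/8177

left sensor world pos  = (-10, -5); dL² = 221
right sensor world pos = (-10, -3); dR² = 185
sL = 120/221 = 120/221
sR = 120/185 = 24/37
mL = 1/2·sL + -1/2·sR = -432/8177
mR = 1/2·sL + 1/2·sR = 4872/8177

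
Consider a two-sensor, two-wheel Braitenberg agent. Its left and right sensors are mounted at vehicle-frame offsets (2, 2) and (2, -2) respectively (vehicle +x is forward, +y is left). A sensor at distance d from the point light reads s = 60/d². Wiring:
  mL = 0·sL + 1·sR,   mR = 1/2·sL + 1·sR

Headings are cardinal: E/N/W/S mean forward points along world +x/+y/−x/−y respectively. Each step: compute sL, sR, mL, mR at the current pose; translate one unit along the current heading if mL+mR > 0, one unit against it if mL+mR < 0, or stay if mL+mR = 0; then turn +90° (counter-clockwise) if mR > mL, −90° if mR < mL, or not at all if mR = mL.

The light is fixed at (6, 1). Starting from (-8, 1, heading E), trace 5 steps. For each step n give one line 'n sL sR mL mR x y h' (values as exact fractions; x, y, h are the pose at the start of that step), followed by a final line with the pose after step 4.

n=0: pose=(-8,1,E); sL=15/37, sR=15/37; mL=15/37, mR=45/74; mL+mR=75/74 → advance +1; mR−mL=15/74 → turn +1·90°
n=1: pose=(-7,1,N); sL=60/229, sR=12/25; mL=12/25, mR=3498/5725; mL+mR=6246/5725 → advance +1; mR−mL=30/229 → turn +1·90°
n=2: pose=(-7,2,W); sL=30/113, sR=10/39; mL=10/39, mR=1715/4407; mL+mR=2845/4407 → advance +1; mR−mL=15/113 → turn +1·90°
n=3: pose=(-8,2,S); sL=12/29, sR=60/257; mL=60/257, mR=3282/7453; mL+mR=5022/7453 → advance +1; mR−mL=6/29 → turn +1·90°
n=4: pose=(-8,1,E); sL=15/37, sR=15/37; mL=15/37, mR=45/74; mL+mR=75/74 → advance +1; mR−mL=15/74 → turn +1·90°

0 15/37 15/37 15/37 45/74 -8 1 E
1 60/229 12/25 12/25 3498/5725 -7 1 N
2 30/113 10/39 10/39 1715/4407 -7 2 W
3 12/29 60/257 60/257 3282/7453 -8 2 S
4 15/37 15/37 15/37 45/74 -8 1 E
final -7 1 N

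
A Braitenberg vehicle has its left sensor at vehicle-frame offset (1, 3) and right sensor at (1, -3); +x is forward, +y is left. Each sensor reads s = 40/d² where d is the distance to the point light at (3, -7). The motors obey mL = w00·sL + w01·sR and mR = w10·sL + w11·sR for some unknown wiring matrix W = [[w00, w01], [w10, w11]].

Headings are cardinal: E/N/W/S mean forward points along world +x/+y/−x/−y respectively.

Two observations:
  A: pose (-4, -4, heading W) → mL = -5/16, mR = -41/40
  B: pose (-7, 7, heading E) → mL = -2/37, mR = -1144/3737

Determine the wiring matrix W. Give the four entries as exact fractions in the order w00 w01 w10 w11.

-1/2 0 -1 -1

obs A: pose=(-4,-4,W) → sL=5/8, sR=2/5, mL=-5/16, mR=-41/40
obs B: pose=(-7,7,E) → sL=4/37, sR=20/101, mL=-2/37, mR=-1144/3737
sensor matrix S = [[5/8, 2/5], [4/37, 20/101]]; det S = 3009/37370
solve [mL_A; mL_B] = S·[w00; w01] and [mR_A; mR_B] = S·[w10; w11]:
  w00 = -1/2, w01 = 0, w10 = -1, w11 = -1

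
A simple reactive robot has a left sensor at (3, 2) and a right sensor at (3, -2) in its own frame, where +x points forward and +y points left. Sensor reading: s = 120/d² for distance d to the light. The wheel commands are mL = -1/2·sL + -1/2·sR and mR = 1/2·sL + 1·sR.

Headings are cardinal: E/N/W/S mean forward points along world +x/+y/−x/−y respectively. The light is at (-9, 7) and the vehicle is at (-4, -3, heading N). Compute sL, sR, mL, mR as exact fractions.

left sensor world pos  = (-6, 0); dL² = 58
right sensor world pos = (-2, 0); dR² = 98
sL = 120/58 = 60/29
sR = 120/98 = 60/49
mL = -1/2·sL + -1/2·sR = -2340/1421
mR = 1/2·sL + 1·sR = 3210/1421

60/29 60/49 -2340/1421 3210/1421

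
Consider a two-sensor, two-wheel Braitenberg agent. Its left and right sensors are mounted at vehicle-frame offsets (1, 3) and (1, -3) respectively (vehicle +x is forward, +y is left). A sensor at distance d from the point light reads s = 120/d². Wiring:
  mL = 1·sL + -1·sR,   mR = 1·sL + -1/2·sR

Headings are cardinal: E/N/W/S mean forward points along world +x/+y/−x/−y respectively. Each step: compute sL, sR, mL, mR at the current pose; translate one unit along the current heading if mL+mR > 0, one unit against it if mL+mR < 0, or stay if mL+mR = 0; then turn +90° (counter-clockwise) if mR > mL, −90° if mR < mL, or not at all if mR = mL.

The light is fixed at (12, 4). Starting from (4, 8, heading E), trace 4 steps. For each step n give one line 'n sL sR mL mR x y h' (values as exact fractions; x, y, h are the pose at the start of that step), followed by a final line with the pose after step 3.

0 60/49 12/5 -288/245 6/245 4 8 E
1 120/169 120/61 -12960/10309 -2820/10309 3 8 N
2 6/5 15/17 27/85 129/170 3 7 W
3 120/53 120/173 14400/9169 17580/9169 2 7 S
final 2 6 E

n=0: pose=(4,8,E); sL=60/49, sR=12/5; mL=-288/245, mR=6/245; mL+mR=-282/245 → advance -1; mR−mL=6/5 → turn +1·90°
n=1: pose=(3,8,N); sL=120/169, sR=120/61; mL=-12960/10309, mR=-2820/10309; mL+mR=-15780/10309 → advance -1; mR−mL=60/61 → turn +1·90°
n=2: pose=(3,7,W); sL=6/5, sR=15/17; mL=27/85, mR=129/170; mL+mR=183/170 → advance +1; mR−mL=15/34 → turn +1·90°
n=3: pose=(2,7,S); sL=120/53, sR=120/173; mL=14400/9169, mR=17580/9169; mL+mR=31980/9169 → advance +1; mR−mL=60/173 → turn +1·90°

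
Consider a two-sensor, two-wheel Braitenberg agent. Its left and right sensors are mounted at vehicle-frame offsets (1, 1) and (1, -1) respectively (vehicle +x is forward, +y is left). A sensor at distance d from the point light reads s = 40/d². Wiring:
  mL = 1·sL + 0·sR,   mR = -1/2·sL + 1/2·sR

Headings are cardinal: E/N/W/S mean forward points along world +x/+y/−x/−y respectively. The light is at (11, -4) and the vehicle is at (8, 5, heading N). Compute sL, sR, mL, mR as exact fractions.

left sensor world pos  = (7, 6); dL² = 116
right sensor world pos = (9, 6); dR² = 104
sL = 40/116 = 10/29
sR = 40/104 = 5/13
mL = 1·sL + 0·sR = 10/29
mR = -1/2·sL + 1/2·sR = 15/754

10/29 5/13 10/29 15/754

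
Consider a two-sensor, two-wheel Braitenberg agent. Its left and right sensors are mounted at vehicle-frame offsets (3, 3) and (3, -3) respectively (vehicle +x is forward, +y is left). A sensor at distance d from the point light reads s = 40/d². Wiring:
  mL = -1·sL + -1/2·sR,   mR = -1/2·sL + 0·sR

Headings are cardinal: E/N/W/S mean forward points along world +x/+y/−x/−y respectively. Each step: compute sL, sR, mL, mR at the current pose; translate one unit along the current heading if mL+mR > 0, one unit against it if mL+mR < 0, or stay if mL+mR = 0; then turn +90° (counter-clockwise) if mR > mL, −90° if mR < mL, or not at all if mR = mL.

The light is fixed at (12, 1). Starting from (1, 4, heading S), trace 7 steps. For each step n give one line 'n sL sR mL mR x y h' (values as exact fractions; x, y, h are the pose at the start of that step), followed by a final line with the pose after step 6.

n=0: pose=(1,4,S); sL=5/8, sR=10/49; mL=-285/392, mR=-5/16; mL+mR=-815/784 → advance -1; mR−mL=325/784 → turn +1·90°
n=1: pose=(1,5,E); sL=40/113, sR=8/13; mL=-972/1469, mR=-20/113; mL+mR=-1232/1469 → advance -1; mR−mL=712/1469 → turn +1·90°
n=2: pose=(0,5,N); sL=20/137, sR=4/13; mL=-534/1781, mR=-10/137; mL+mR=-664/1781 → advance -1; mR−mL=404/1781 → turn +1·90°
n=3: pose=(0,4,W); sL=8/45, sR=40/261; mL=-332/1305, mR=-4/45; mL+mR=-448/1305 → advance -1; mR−mL=24/145 → turn +1·90°
n=4: pose=(1,4,S); sL=5/8, sR=10/49; mL=-285/392, mR=-5/16; mL+mR=-815/784 → advance -1; mR−mL=325/784 → turn +1·90°
n=5: pose=(1,5,E); sL=40/113, sR=8/13; mL=-972/1469, mR=-20/113; mL+mR=-1232/1469 → advance -1; mR−mL=712/1469 → turn +1·90°
n=6: pose=(0,5,N); sL=20/137, sR=4/13; mL=-534/1781, mR=-10/137; mL+mR=-664/1781 → advance -1; mR−mL=404/1781 → turn +1·90°

0 5/8 10/49 -285/392 -5/16 1 4 S
1 40/113 8/13 -972/1469 -20/113 1 5 E
2 20/137 4/13 -534/1781 -10/137 0 5 N
3 8/45 40/261 -332/1305 -4/45 0 4 W
4 5/8 10/49 -285/392 -5/16 1 4 S
5 40/113 8/13 -972/1469 -20/113 1 5 E
6 20/137 4/13 -534/1781 -10/137 0 5 N
final 0 4 W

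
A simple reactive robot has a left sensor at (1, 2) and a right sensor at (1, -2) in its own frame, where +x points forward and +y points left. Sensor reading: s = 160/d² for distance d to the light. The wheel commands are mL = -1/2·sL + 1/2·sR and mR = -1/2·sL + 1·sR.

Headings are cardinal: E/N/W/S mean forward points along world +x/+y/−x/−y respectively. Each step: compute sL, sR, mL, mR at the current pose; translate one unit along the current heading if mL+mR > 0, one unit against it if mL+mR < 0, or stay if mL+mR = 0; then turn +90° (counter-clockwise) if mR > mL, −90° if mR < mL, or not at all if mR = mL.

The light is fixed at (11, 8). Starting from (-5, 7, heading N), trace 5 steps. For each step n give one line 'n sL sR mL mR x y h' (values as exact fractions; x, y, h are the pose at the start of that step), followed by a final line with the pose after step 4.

n=0: pose=(-5,7,N); sL=40/81, sR=40/49; mL=640/3969, mR=2260/3969; mL+mR=2900/3969 → advance +1; mR−mL=20/49 → turn +1·90°
n=1: pose=(-5,8,W); sL=160/293, sR=160/293; mL=0, mR=80/293; mL+mR=80/293 → advance +1; mR−mL=80/293 → turn +1·90°
n=2: pose=(-6,8,S); sL=80/113, sR=80/181; mL=-2720/20453, mR=1800/20453; mL+mR=-920/20453 → advance -1; mR−mL=40/181 → turn +1·90°
n=3: pose=(-6,9,E); sL=32/53, sR=160/257; mL=128/13621, mR=4368/13621; mL+mR=4496/13621 → advance +1; mR−mL=80/257 → turn +1·90°
n=4: pose=(-5,9,N); sL=20/41, sR=4/5; mL=32/205, mR=114/205; mL+mR=146/205 → advance +1; mR−mL=2/5 → turn +1·90°

0 40/81 40/49 640/3969 2260/3969 -5 7 N
1 160/293 160/293 0 80/293 -5 8 W
2 80/113 80/181 -2720/20453 1800/20453 -6 8 S
3 32/53 160/257 128/13621 4368/13621 -6 9 E
4 20/41 4/5 32/205 114/205 -5 9 N
final -5 10 W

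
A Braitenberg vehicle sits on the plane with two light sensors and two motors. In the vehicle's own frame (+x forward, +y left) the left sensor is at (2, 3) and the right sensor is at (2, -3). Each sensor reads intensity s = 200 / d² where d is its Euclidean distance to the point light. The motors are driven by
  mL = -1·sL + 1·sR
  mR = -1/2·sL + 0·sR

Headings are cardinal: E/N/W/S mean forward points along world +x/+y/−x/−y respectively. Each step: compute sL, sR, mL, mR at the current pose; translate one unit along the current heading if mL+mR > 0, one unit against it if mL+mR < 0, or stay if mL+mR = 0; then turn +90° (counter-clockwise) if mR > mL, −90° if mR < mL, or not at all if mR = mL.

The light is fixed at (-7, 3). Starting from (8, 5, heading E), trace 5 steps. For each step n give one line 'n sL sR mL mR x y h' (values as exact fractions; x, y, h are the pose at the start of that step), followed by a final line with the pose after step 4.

n=0: pose=(8,5,E); sL=100/157, sR=20/29; mL=240/4553, mR=-50/157; mL+mR=-1210/4553 → advance -1; mR−mL=-1690/4553 → turn -1·90°
n=1: pose=(7,5,S); sL=200/289, sR=200/121; mL=33600/34969, mR=-100/289; mL+mR=21500/34969 → advance +1; mR−mL=-45700/34969 → turn -1·90°
n=2: pose=(7,4,W); sL=50/37, sR=5/4; mL=-15/148, mR=-25/37; mL+mR=-115/148 → advance -1; mR−mL=-85/148 → turn -1·90°
n=3: pose=(8,4,N); sL=200/153, sR=200/333; mL=-4000/5661, mR=-100/153; mL+mR=-7700/5661 → advance -1; mR−mL=100/1887 → turn +1·90°
n=4: pose=(8,3,W); sL=100/89, sR=100/89; mL=0, mR=-50/89; mL+mR=-50/89 → advance -1; mR−mL=-50/89 → turn -1·90°

0 100/157 20/29 240/4553 -50/157 8 5 E
1 200/289 200/121 33600/34969 -100/289 7 5 S
2 50/37 5/4 -15/148 -25/37 7 4 W
3 200/153 200/333 -4000/5661 -100/153 8 4 N
4 100/89 100/89 0 -50/89 8 3 W
final 9 3 N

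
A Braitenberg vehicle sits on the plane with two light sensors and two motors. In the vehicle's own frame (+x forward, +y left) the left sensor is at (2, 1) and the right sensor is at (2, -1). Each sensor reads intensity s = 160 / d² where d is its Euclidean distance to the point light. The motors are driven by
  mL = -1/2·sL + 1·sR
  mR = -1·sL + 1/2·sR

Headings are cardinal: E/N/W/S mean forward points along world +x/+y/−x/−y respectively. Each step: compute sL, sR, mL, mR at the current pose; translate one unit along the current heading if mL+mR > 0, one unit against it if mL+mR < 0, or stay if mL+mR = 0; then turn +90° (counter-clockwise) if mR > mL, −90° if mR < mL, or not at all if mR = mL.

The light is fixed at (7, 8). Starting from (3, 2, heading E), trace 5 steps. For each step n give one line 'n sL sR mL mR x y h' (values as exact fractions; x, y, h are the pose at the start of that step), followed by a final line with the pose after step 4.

0 160/29 160/53 400/1537 -6160/1537 3 2 E
1 2 8/5 3/5 -6/5 2 2 S
2 32/17 32/13 336/221 -144/221 2 3 W
3 80/29 80/17 1640/493 -200/493 1 3 N
4 32/5 160/41 144/205 -912/205 1 4 E
final 0 4 S

n=0: pose=(3,2,E); sL=160/29, sR=160/53; mL=400/1537, mR=-6160/1537; mL+mR=-5760/1537 → advance -1; mR−mL=-6560/1537 → turn -1·90°
n=1: pose=(2,2,S); sL=2, sR=8/5; mL=3/5, mR=-6/5; mL+mR=-3/5 → advance -1; mR−mL=-9/5 → turn -1·90°
n=2: pose=(2,3,W); sL=32/17, sR=32/13; mL=336/221, mR=-144/221; mL+mR=192/221 → advance +1; mR−mL=-480/221 → turn -1·90°
n=3: pose=(1,3,N); sL=80/29, sR=80/17; mL=1640/493, mR=-200/493; mL+mR=1440/493 → advance +1; mR−mL=-1840/493 → turn -1·90°
n=4: pose=(1,4,E); sL=32/5, sR=160/41; mL=144/205, mR=-912/205; mL+mR=-768/205 → advance -1; mR−mL=-1056/205 → turn -1·90°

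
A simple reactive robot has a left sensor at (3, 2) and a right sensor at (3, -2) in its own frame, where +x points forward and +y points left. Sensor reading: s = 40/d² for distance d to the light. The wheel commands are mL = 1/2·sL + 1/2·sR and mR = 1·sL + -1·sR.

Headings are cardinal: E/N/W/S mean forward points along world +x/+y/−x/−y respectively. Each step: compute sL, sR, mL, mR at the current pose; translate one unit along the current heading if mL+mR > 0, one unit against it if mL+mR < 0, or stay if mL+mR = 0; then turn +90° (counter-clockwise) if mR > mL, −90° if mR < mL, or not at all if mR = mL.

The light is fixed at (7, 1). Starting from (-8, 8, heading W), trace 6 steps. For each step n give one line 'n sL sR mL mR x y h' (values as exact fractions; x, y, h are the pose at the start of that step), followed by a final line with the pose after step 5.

n=0: pose=(-8,8,W); sL=40/349, sR=8/81; mL=3016/28269, mR=448/28269; mL+mR=3464/28269 → advance +1; mR−mL=-856/9423 → turn -1·90°
n=1: pose=(-9,8,N); sL=5/53, sR=5/37; mL=225/1961, mR=-80/1961; mL+mR=145/1961 → advance +1; mR−mL=-305/1961 → turn -1·90°
n=2: pose=(-9,9,E); sL=40/269, sR=8/41; mL=1896/11029, mR=-512/11029; mL+mR=1384/11029 → advance +1; mR−mL=-2408/11029 → turn -1·90°
n=3: pose=(-8,9,S); sL=20/97, sR=20/157; mL=2540/15229, mR=1200/15229; mL+mR=3740/15229 → advance +1; mR−mL=-1340/15229 → turn -1·90°
n=4: pose=(-8,8,W); sL=40/349, sR=8/81; mL=3016/28269, mR=448/28269; mL+mR=3464/28269 → advance +1; mR−mL=-856/9423 → turn -1·90°
n=5: pose=(-9,8,N); sL=5/53, sR=5/37; mL=225/1961, mR=-80/1961; mL+mR=145/1961 → advance +1; mR−mL=-305/1961 → turn -1·90°

0 40/349 8/81 3016/28269 448/28269 -8 8 W
1 5/53 5/37 225/1961 -80/1961 -9 8 N
2 40/269 8/41 1896/11029 -512/11029 -9 9 E
3 20/97 20/157 2540/15229 1200/15229 -8 9 S
4 40/349 8/81 3016/28269 448/28269 -8 8 W
5 5/53 5/37 225/1961 -80/1961 -9 8 N
final -9 9 E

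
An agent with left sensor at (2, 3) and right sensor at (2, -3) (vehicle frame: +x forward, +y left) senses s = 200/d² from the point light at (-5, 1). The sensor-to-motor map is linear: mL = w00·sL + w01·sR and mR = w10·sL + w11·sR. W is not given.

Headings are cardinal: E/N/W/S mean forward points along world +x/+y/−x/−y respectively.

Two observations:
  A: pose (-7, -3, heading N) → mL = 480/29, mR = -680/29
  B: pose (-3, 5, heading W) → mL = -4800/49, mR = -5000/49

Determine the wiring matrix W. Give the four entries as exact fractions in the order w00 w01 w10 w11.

obs A: pose=(-7,-3,N) → sL=200/29, sR=40, mL=480/29, mR=-680/29
obs B: pose=(-3,5,W) → sL=200, sR=200/49, mL=-4800/49, mR=-5000/49
sensor matrix S = [[200/29, 40], [200, 200/49]]; det S = -11328000/1421
solve [mL_A; mL_B] = S·[w00; w01] and [mR_A; mR_B] = S·[w10; w11]:
  w00 = -1/2, w01 = 1/2, w10 = -1/2, w11 = -1/2

-1/2 1/2 -1/2 -1/2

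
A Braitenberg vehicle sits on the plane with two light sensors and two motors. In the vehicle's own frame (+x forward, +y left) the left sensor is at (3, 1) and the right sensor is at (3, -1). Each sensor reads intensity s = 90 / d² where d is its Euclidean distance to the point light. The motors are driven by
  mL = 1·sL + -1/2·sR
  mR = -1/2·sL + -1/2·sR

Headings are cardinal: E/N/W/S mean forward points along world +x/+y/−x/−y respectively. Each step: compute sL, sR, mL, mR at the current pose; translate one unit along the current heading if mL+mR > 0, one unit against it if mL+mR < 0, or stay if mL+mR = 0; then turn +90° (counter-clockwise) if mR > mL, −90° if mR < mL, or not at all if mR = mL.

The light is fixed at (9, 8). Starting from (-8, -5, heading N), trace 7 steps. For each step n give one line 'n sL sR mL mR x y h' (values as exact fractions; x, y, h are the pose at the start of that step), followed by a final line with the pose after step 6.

n=0: pose=(-8,-5,N); sL=45/212, sR=45/178; mL=405/4717, mR=-8775/37736; mL+mR=-5535/37736 → advance -1; mR−mL=-135/424 → turn -1·90°
n=1: pose=(-8,-6,E); sL=18/73, sR=90/421; mL=4293/30733, mR=-7074/30733; mL+mR=-2781/30733 → advance -1; mR−mL=-27/73 → turn -1·90°
n=2: pose=(-9,-6,S); sL=45/289, sR=9/65; mL=3249/37570, mR=-2763/18785; mL+mR=-2277/37570 → advance -1; mR−mL=-135/578 → turn -1·90°
n=3: pose=(-9,-5,W); sL=90/637, sR=2/13; mL=41/637, mR=-94/637; mL+mR=-53/637 → advance -1; mR−mL=-135/637 → turn -1·90°
n=4: pose=(-8,-5,N); sL=45/212, sR=45/178; mL=405/4717, mR=-8775/37736; mL+mR=-5535/37736 → advance -1; mR−mL=-135/424 → turn -1·90°
n=5: pose=(-8,-6,E); sL=18/73, sR=90/421; mL=4293/30733, mR=-7074/30733; mL+mR=-2781/30733 → advance -1; mR−mL=-27/73 → turn -1·90°
n=6: pose=(-9,-6,S); sL=45/289, sR=9/65; mL=3249/37570, mR=-2763/18785; mL+mR=-2277/37570 → advance -1; mR−mL=-135/578 → turn -1·90°

0 45/212 45/178 405/4717 -8775/37736 -8 -5 N
1 18/73 90/421 4293/30733 -7074/30733 -8 -6 E
2 45/289 9/65 3249/37570 -2763/18785 -9 -6 S
3 90/637 2/13 41/637 -94/637 -9 -5 W
4 45/212 45/178 405/4717 -8775/37736 -8 -5 N
5 18/73 90/421 4293/30733 -7074/30733 -8 -6 E
6 45/289 9/65 3249/37570 -2763/18785 -9 -6 S
final -9 -5 W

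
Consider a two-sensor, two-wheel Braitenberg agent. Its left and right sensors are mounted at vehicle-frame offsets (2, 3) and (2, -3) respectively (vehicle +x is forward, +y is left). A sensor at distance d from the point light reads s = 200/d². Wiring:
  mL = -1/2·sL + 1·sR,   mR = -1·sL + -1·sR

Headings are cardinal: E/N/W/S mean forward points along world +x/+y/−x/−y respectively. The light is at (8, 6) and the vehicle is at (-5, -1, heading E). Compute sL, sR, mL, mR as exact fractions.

200/137 200/221 5300/30277 -71600/30277

left sensor world pos  = (-3, 2); dL² = 137
right sensor world pos = (-3, -4); dR² = 221
sL = 200/137 = 200/137
sR = 200/221 = 200/221
mL = -1/2·sL + 1·sR = 5300/30277
mR = -1·sL + -1·sR = -71600/30277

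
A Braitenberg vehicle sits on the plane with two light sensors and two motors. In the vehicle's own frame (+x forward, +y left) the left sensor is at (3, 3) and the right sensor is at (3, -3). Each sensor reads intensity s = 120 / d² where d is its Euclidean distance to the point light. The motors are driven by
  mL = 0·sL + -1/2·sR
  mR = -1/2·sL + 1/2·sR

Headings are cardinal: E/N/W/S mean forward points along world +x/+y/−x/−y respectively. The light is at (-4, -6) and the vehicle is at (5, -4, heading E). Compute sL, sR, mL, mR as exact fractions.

120/169 24/29 -12/29 288/4901

left sensor world pos  = (8, -1); dL² = 169
right sensor world pos = (8, -7); dR² = 145
sL = 120/169 = 120/169
sR = 120/145 = 24/29
mL = 0·sL + -1/2·sR = -12/29
mR = -1/2·sL + 1/2·sR = 288/4901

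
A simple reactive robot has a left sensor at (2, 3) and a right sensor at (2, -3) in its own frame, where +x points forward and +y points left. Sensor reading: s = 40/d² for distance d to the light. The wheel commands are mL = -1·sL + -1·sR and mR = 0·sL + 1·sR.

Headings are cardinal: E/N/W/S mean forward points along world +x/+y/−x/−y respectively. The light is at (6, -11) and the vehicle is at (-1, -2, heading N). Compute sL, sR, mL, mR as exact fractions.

40/221 40/137 -14320/30277 40/137

left sensor world pos  = (-4, 0); dL² = 221
right sensor world pos = (2, 0); dR² = 137
sL = 40/221 = 40/221
sR = 40/137 = 40/137
mL = -1·sL + -1·sR = -14320/30277
mR = 0·sL + 1·sR = 40/137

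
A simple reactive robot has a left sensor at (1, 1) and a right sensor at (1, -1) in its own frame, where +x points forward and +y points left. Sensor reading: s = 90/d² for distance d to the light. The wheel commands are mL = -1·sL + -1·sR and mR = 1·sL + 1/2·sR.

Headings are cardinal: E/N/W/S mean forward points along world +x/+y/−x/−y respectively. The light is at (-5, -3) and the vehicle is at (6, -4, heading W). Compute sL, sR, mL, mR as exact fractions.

left sensor world pos  = (5, -5); dL² = 104
right sensor world pos = (5, -3); dR² = 100
sL = 90/104 = 45/52
sR = 90/100 = 9/10
mL = -1·sL + -1·sR = -459/260
mR = 1·sL + 1/2·sR = 171/130

45/52 9/10 -459/260 171/130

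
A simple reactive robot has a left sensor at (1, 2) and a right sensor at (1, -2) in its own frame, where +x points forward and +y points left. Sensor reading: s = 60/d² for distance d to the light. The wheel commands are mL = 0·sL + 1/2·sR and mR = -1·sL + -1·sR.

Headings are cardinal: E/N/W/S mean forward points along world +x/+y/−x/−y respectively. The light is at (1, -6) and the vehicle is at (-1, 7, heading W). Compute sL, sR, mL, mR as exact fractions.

left sensor world pos  = (-2, 5); dL² = 130
right sensor world pos = (-2, 9); dR² = 234
sL = 60/130 = 6/13
sR = 60/234 = 10/39
mL = 0·sL + 1/2·sR = 5/39
mR = -1·sL + -1·sR = -28/39

6/13 10/39 5/39 -28/39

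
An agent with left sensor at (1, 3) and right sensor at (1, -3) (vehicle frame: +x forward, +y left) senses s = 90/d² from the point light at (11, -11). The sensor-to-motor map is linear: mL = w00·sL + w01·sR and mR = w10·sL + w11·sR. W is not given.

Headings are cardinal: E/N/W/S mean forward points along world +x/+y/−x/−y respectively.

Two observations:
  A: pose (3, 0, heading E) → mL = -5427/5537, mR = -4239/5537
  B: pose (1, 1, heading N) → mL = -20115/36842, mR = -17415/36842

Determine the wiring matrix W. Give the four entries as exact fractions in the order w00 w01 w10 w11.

-1/2 -1 -1 -1/2

obs A: pose=(3,0,E) → sL=18/49, sR=90/113, mL=-5427/5537, mR=-4239/5537
obs B: pose=(1,1,N) → sL=45/169, sR=45/109, mL=-20115/36842, mR=-17415/36842
sensor matrix S = [[18/49, 90/113], [45/169, 45/109]]; det S = -6162480/101997077
solve [mL_A; mL_B] = S·[w00; w01] and [mR_A; mR_B] = S·[w10; w11]:
  w00 = -1/2, w01 = -1, w10 = -1, w11 = -1/2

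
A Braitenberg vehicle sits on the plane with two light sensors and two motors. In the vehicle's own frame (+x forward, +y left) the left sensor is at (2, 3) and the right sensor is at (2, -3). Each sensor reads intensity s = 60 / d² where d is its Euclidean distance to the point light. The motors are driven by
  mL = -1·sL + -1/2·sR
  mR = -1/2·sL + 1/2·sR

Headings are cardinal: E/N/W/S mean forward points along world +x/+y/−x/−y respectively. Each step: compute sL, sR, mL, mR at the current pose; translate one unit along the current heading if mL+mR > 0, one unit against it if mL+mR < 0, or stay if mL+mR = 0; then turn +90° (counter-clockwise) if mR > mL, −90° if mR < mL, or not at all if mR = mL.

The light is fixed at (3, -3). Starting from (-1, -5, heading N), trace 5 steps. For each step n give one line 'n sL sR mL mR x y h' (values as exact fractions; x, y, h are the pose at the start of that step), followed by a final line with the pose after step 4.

n=0: pose=(-1,-5,N); sL=60/49, sR=60; mL=-1530/49, mR=1440/49; mL+mR=-90/49 → advance -1; mR−mL=2970/49 → turn +1·90°
n=1: pose=(-1,-6,W); sL=5/6, sR=5/3; mL=-5/3, mR=5/12; mL+mR=-5/4 → advance -1; mR−mL=25/12 → turn +1·90°
n=2: pose=(0,-6,S); sL=12/5, sR=60/61; mL=-882/305, mR=-216/305; mL+mR=-18/5 → advance -1; mR−mL=666/305 → turn +1·90°
n=3: pose=(0,-5,E); sL=30, sR=30/13; mL=-405/13, mR=-180/13; mL+mR=-45 → advance -1; mR−mL=225/13 → turn +1·90°
n=4: pose=(-1,-5,N); sL=60/49, sR=60; mL=-1530/49, mR=1440/49; mL+mR=-90/49 → advance -1; mR−mL=2970/49 → turn +1·90°

0 60/49 60 -1530/49 1440/49 -1 -5 N
1 5/6 5/3 -5/3 5/12 -1 -6 W
2 12/5 60/61 -882/305 -216/305 0 -6 S
3 30 30/13 -405/13 -180/13 0 -5 E
4 60/49 60 -1530/49 1440/49 -1 -5 N
final -1 -6 W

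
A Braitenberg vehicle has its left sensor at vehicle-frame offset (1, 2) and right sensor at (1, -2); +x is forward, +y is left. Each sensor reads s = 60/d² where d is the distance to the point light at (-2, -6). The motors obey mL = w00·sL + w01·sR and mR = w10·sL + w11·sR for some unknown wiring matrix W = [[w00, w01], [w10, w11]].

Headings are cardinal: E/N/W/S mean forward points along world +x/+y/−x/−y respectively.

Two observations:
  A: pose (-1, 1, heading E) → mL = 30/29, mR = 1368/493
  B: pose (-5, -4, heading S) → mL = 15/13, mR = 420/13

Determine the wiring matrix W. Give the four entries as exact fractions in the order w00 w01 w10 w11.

0 1/2 1 1

obs A: pose=(-1,1,E) → sL=12/17, sR=60/29, mL=30/29, mR=1368/493
obs B: pose=(-5,-4,S) → sL=30, sR=30/13, mL=15/13, mR=420/13
sensor matrix S = [[12/17, 60/29], [30, 30/13]]; det S = -387360/6409
solve [mL_A; mL_B] = S·[w00; w01] and [mR_A; mR_B] = S·[w10; w11]:
  w00 = 0, w01 = 1/2, w10 = 1, w11 = 1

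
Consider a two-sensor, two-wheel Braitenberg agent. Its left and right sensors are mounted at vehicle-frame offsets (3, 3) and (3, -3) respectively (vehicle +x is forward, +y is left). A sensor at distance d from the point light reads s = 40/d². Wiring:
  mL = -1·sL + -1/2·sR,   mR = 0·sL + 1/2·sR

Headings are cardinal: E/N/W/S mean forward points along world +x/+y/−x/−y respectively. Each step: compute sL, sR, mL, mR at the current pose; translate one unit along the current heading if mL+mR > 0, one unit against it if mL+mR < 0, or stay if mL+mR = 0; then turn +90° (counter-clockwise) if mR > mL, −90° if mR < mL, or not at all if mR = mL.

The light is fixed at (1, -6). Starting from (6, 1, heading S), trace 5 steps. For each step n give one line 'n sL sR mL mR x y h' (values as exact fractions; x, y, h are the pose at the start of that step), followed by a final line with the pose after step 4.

0 1/2 2 -3/2 1 6 1 S
1 8/37 40/89 -1452/3293 20/89 6 2 E
2 20/61 4/17 -462/1037 2/17 5 2 N
3 40/17 40/101 -4380/1717 20/101 5 1 W
4 1/2 2 -3/2 1 6 1 S
final 6 2 E

n=0: pose=(6,1,S); sL=1/2, sR=2; mL=-3/2, mR=1; mL+mR=-1/2 → advance -1; mR−mL=5/2 → turn +1·90°
n=1: pose=(6,2,E); sL=8/37, sR=40/89; mL=-1452/3293, mR=20/89; mL+mR=-8/37 → advance -1; mR−mL=2192/3293 → turn +1·90°
n=2: pose=(5,2,N); sL=20/61, sR=4/17; mL=-462/1037, mR=2/17; mL+mR=-20/61 → advance -1; mR−mL=584/1037 → turn +1·90°
n=3: pose=(5,1,W); sL=40/17, sR=40/101; mL=-4380/1717, mR=20/101; mL+mR=-40/17 → advance -1; mR−mL=4720/1717 → turn +1·90°
n=4: pose=(6,1,S); sL=1/2, sR=2; mL=-3/2, mR=1; mL+mR=-1/2 → advance -1; mR−mL=5/2 → turn +1·90°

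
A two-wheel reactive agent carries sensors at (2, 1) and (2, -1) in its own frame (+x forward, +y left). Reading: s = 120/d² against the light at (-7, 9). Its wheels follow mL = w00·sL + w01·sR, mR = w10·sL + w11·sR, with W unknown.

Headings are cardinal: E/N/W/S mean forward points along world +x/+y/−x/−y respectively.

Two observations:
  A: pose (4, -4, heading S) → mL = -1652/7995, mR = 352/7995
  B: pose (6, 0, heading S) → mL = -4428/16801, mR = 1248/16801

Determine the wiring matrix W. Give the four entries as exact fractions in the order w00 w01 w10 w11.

obs A: pose=(4,-4,S) → sL=40/123, sR=24/65, mL=-1652/7995, mR=352/7995
obs B: pose=(6,0,S) → sL=120/317, sR=24/53, mL=-4428/16801, mR=1248/16801
sensor matrix S = [[40/123, 24/65], [120/317, 24/53]]; det S = 67072/8954933
solve [mL_A; mL_B] = S·[w00; w01] and [mR_A; mR_B] = S·[w10; w11]:
  w00 = 1/2, w01 = -1, w10 = -1, w11 = 1

1/2 -1 -1 1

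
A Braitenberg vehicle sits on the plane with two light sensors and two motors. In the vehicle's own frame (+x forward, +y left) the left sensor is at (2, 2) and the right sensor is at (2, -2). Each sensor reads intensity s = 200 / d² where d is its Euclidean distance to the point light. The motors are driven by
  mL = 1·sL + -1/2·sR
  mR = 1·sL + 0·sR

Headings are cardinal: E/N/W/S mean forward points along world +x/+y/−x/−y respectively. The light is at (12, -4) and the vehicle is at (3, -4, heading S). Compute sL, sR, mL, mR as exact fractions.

200/53 8/5 788/265 200/53

left sensor world pos  = (5, -6); dL² = 53
right sensor world pos = (1, -6); dR² = 125
sL = 200/53 = 200/53
sR = 200/125 = 8/5
mL = 1·sL + -1/2·sR = 788/265
mR = 1·sL + 0·sR = 200/53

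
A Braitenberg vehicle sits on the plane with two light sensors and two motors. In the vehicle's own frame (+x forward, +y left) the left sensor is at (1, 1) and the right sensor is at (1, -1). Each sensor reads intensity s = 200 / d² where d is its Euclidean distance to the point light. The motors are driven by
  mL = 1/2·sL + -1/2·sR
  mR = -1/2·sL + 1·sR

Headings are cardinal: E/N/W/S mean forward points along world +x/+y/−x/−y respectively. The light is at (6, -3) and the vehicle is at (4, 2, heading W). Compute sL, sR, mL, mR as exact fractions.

8 40/9 16/9 4/9

left sensor world pos  = (3, 1); dL² = 25
right sensor world pos = (3, 3); dR² = 45
sL = 200/25 = 8
sR = 200/45 = 40/9
mL = 1/2·sL + -1/2·sR = 16/9
mR = -1/2·sL + 1·sR = 4/9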